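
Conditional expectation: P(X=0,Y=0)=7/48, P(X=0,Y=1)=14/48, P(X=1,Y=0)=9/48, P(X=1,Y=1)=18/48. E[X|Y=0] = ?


P(Y=0) = 16/48
E[X|Y=0] = (0*7 + 1*9)/16 = 9/16

9/16


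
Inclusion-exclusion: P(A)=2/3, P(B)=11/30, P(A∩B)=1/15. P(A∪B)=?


P(A∪B) = P(A) + P(B) - P(A∩B)
= 2/3 + 11/30 - 1/15 = 29/30

29/30


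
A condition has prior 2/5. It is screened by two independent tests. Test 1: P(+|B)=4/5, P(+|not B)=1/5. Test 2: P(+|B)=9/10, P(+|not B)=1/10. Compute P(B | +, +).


After test 1: P(+) = 4/5*2/5 + 1/5*3/5 = 11/25
P(B|+) = (8/25)/(11/25) = 8/11
After test 2 (use post1 as new prior): P(+) = 9/10*8/11 + 1/10*3/11 = 15/22
P(B|+,+) = (36/55)/(15/22) = 24/25

24/25


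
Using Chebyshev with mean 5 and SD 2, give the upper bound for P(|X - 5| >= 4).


k = 4/2 = 2
Chebyshev: P(|X-mu| >= k*sigma) <= 1/k^2 = 1/2^2 = 1/4

1/4


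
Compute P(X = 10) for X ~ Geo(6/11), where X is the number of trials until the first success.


P(X=10) = (1-p)^9 * p = (5/11)^9 * 6/11
= 1953125/2357947691 * 6/11 = 11718750/25937424601

11718750/25937424601


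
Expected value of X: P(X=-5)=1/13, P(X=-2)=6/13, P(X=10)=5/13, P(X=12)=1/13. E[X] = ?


E[X] = sum(x * P(x))
= -5*1/13 - 2*6/13 + 10*5/13 + 12*1/13
= 45/13

45/13


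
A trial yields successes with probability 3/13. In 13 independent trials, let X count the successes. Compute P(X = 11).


P(X=11) = C(13,11) * p^11 * (1-p)^2
= 78 * 177147/1792160394037 * 100/169
= 106288200/23298085122481

106288200/23298085122481


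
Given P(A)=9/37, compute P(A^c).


P(A') = 1 - P(A) = 1 - 9/37 = 28/37

28/37


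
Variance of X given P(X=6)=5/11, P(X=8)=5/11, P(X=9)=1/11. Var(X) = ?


E[X] = 79/11, E[X^2] = 581/11
Var(X) = E[X^2] - (E[X])^2 = 581/11 - (79/11)^2 = 150/121

150/121


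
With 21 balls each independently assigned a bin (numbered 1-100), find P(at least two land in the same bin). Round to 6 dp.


P(all different) = prod((100-i)/100 for i=0..20) = 0.104320
P(at least one match) = 1 - 0.104320 = 0.895680

0.895680


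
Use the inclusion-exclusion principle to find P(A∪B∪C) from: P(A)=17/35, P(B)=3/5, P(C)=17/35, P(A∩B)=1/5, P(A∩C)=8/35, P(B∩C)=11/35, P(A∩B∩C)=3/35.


P(A∪B∪C) = P(A)+P(B)+P(C) - P(AB)-P(AC)-P(BC) + P(ABC)
= 17/35+3/5+17/35 - 1/5-8/35-11/35 + 3/35
= 32/35

32/35


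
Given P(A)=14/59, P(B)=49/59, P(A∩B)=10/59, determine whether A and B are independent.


P(A)*P(B) = 14/59*49/59 = 686/3481
P(A∩B) = 10/59 != 686/3481, so not independent

No, A and B are not independent


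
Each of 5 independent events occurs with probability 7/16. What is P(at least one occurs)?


P(at least one) = 1 - P(none)
P(none) = (1 - 7/16)^5 = (9/16)^5 = 59049/1048576
P(at least one) = 1 - 59049/1048576 = 989527/1048576

989527/1048576


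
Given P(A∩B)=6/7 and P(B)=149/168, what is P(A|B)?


P(A|B) = P(A∩B)/P(B) = (144/168)/(149/168) = 144/149

144/149


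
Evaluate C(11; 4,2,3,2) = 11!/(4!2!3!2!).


11! = 39916800
Denominator: 4!=24 * 2!=2 * 3!=6 * 2!=2
Coefficient = 39916800 / 576 = 69300

69300


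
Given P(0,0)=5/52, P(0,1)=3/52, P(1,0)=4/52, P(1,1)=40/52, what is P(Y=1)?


P(Y=1) = P(0,1)+P(1,1) = 3/52 + 40/52 = 43/52

43/52


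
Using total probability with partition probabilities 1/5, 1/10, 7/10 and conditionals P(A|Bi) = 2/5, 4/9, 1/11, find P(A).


P(A) = P(A|B1)P(B1) + P(A|B2)P(B2) + P(A|B3)P(B3)
= 2/5*1/5 + 4/9*1/10 + 1/11*7/10
= 2/25 + 2/45 + 7/110 = 931/4950

931/4950


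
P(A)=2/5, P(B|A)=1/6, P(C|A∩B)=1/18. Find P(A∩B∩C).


P(A∩B∩C) = P(A) * P(B|A) * P(C|A∩B)
= 2/5 * 1/6 * 1/18
= 1/15 * 1/18 = 1/270

1/270


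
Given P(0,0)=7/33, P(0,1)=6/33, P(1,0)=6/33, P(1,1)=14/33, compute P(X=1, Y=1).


Read from table: P(X=1, Y=1) = 14/33

14/33


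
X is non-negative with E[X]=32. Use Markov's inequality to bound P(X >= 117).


Markov: P(X >= a) <= E[X]/a
P(X >= 117) <= 32/117

32/117


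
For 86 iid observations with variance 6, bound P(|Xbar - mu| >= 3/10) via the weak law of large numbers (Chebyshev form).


Var(Xbar) = Var(X)/n = 6/86
Chebyshev: P(|Xbar-mu| >= 3/10) <= Var(Xbar)/(3/10)^2 = (3/43)/(9/100) = 100/129

100/129


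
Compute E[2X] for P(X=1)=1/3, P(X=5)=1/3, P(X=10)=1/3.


E[2X] = sum(g(x)*P(x))
= 2*1/3 + 10*1/3 + 20*1/3
= 32/3

32/3


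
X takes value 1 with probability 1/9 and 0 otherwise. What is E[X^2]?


For Bernoulli: X in {0,1}
E[X^2] = 0^2*(1-1/9) + 1^2*1/9 = 1/9

1/9


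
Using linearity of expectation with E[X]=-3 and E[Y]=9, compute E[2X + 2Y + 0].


E[2X + 2Y + 0] = 2*E[X] + 2*E[Y] + 0
= (2)*(-3) + (2)*(9) + (0)
= -6 + 18 + 0 = 12

12


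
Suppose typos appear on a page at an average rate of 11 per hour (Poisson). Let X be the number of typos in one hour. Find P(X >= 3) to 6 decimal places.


P(X>=3) = 1 - P(X<=2) = 1 - (e^(-11)*11^0/0! + e^(-11)*11^1/1! + e^(-11)*11^2/2!)
≈ 1 - (0.0000167017 + 0.0001837187 + 0.0010104529)
= 1 - 0.0012108733 = 0.9987891267
≈ 0.998789

0.998789


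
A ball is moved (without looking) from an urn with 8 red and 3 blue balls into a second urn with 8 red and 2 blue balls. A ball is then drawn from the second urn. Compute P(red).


P(transfer red) = 8/11; P(transfer blue) = 3/11
If red transferred: Urn II has 9 red of 11, so P(red|red moved) = 9/11
If blue transferred: Urn II has 8 red of 11, so P(red|blue moved) = 8/11
By total probability: P(red) = 8/11*9/11 + 3/11*8/11 = 96/121

96/121


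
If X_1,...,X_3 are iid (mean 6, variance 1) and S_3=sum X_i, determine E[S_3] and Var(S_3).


E[S_n] = n*mu = 3*6 = 18
Var(S_n) = n*sigma^2 = 3*1 = 3

E[S_3]=18, Var(S_3)=3


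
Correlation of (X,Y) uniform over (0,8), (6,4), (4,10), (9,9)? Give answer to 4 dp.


Cov(X,Y) = -0.5625, Var(X) = 10.6875, Var(Y) = 5.1875
rho = Cov/(sqrt(VarX)*sqrt(VarY)) = -0.0755

-0.0755


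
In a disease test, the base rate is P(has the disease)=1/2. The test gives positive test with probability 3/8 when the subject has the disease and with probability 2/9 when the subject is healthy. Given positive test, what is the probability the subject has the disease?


P(A) = P(A|B)P(B) + P(A|B')P(B') = 3/8*1/2 + 2/9*1/2 = 43/144
P(B|A) = P(A|B)P(B)/P(A) = (3/16)/(43/144) = 27/43

27/43


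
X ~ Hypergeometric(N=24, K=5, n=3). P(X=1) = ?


P(X=1) = C(5,1)*C(19,2) / C(24,3)
= 5*171 / 2024
= 855/2024

855/2024


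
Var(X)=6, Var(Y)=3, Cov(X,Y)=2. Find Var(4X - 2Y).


Var(4X - 2Y) = 4^2*Var(X) + (-2)^2*Var(Y) + 2*4*(-2)*Cov(X,Y)
= 16*6 + 4*3 - 16*2
= 96 + 12 - 32 = 76

76


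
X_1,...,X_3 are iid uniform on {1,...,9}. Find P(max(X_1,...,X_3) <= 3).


P(max <= 3) = P(all X_i <= 3) = (P(X_1 <= 3))^3
= (3/9)^3 = (1/3)^3 = 1/27

1/27


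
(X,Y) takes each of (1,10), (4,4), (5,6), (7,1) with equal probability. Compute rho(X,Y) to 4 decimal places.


Cov(X,Y) = -6.5625, Var(X) = 4.6875, Var(Y) = 10.6875
rho = Cov/(sqrt(VarX)*sqrt(VarY)) = -0.9272

-0.9272


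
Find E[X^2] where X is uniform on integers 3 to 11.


E[X^2] = (1/9) * sum(x^2 for x=3..11)
= 501/9 = 167/3

167/3


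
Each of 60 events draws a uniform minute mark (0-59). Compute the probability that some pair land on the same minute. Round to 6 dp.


P(all different) = prod((60-i)/60 for i=0..59) = 0.000000
P(at least one match) = 1 - 0.000000 = 1.000000

1.000000


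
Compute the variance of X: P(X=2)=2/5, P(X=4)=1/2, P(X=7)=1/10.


E[X] = 7/2, E[X^2] = 29/2
Var(X) = E[X^2] - (E[X])^2 = 29/2 - (7/2)^2 = 9/4

9/4


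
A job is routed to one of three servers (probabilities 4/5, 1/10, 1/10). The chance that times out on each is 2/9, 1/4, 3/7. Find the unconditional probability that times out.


P(A) = P(A|B1)P(B1) + P(A|B2)P(B2) + P(A|B3)P(B3)
= 2/9*4/5 + 1/4*1/10 + 3/7*1/10
= 8/45 + 1/40 + 3/70 = 619/2520

619/2520


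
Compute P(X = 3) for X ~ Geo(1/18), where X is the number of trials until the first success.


P(X=3) = (1-p)^2 * p = (17/18)^2 * 1/18
= 289/324 * 1/18 = 289/5832

289/5832


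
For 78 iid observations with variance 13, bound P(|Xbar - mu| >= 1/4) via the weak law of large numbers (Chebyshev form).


Var(Xbar) = Var(X)/n = 13/78
Chebyshev: P(|Xbar-mu| >= 1/4) <= Var(Xbar)/(1/4)^2 = (1/6)/(1/16) = 8/3
Bound exceeds 1, so trivial bound: 1

1


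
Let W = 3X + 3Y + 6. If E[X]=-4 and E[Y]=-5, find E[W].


E[3X + 3Y + 6] = 3*E[X] + 3*E[Y] + 6
= (3)*(-4) + (3)*(-5) + (6)
= -12 - 15 + 6 = -21

-21


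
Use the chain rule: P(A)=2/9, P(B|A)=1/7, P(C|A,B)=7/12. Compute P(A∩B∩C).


P(A∩B∩C) = P(A) * P(B|A) * P(C|A∩B)
= 2/9 * 1/7 * 7/12
= 2/63 * 7/12 = 1/54

1/54


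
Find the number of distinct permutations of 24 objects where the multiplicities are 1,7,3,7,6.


24! = 620448401733239439360000
Denominator: 1!=1 * 7!=5040 * 3!=6 * 7!=5040 * 6!=720
Coefficient = 620448401733239439360000 / 109734912000 = 5654065697280

5654065697280


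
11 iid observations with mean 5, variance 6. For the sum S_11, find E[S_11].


E[S_n] = n*E[X_1] = 11*5 = 55

55


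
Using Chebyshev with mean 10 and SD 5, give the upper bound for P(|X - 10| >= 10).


k = 10/5 = 2
Chebyshev: P(|X-mu| >= k*sigma) <= 1/k^2 = 1/2^2 = 1/4

1/4


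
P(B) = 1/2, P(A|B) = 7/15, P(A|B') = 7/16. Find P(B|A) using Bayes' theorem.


P(A) = P(A|B)P(B) + P(A|B')P(B') = 7/15*1/2 + 7/16*1/2 = 217/480
P(B|A) = P(A|B)P(B)/P(A) = (7/30)/(217/480) = 16/31

16/31


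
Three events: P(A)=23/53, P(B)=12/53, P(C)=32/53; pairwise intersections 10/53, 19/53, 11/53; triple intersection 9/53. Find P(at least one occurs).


P(A∪B∪C) = P(A)+P(B)+P(C) - P(AB)-P(AC)-P(BC) + P(ABC)
= 23/53+12/53+32/53 - 10/53-19/53-11/53 + 9/53
= 36/53

36/53


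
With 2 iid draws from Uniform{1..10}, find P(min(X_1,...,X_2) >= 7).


P(min >= 7) = P(all X_i >= 7) = (P(X_1 >= 7))^2
= (4/10)^2 = (2/5)^2 = 4/25

4/25


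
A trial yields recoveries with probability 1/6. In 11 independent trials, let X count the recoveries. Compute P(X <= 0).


P(X<=0) = P(X=0)
= 48828125/362797056
= 48828125/362797056

48828125/362797056


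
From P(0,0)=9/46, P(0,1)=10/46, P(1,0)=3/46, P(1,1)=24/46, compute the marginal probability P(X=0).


P(X=0) = P(0,0)+P(0,1) = 9/46 + 10/46 = 19/46

19/46


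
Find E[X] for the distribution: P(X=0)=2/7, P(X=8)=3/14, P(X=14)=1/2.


E[X] = sum(x * P(x))
= 0*2/7 + 8*3/14 + 14*1/2
= 61/7

61/7


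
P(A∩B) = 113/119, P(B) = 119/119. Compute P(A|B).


P(A|B) = P(A∩B)/P(B) = (113/119)/(119/119) = 113/119

113/119


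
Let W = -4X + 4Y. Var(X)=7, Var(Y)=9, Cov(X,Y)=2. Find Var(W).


Var(-4X + 4Y) = (-4)^2*Var(X) + 4^2*Var(Y) + 2*(-4)*4*Cov(X,Y)
= 16*7 + 16*9 - 32*2
= 112 + 144 - 64 = 192

192


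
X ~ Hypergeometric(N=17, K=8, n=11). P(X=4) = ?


P(X=4) = C(8,4)*C(9,7) / C(17,11)
= 70*36 / 12376
= 2520/12376 = 45/221

45/221


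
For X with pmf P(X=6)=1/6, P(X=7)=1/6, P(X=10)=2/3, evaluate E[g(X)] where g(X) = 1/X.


E[1/X] = sum(g(x)*P(x))
= 1/6*1/6 + 1/7*1/6 + 1/10*2/3
= 149/1260

149/1260


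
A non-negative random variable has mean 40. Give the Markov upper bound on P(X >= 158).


Markov: P(X >= a) <= E[X]/a
P(X >= 158) <= 40/158 = 20/79

20/79


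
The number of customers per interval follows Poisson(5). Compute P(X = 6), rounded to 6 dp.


P(X=6) = e^(-5) * 5^6 / 6!
≈ 0.006737946999 * 15625 / 720
≈ 0.146223

0.146223


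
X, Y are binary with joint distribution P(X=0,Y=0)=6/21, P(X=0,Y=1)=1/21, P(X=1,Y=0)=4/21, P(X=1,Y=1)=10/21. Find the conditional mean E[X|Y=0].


P(Y=0) = 10/21
E[X|Y=0] = (0*6 + 1*4)/10 = 4/10 = 2/5

2/5


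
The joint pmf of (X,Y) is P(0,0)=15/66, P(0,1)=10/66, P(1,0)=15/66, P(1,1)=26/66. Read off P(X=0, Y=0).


Read from table: P(X=0, Y=0) = 15/66 = 5/22

5/22


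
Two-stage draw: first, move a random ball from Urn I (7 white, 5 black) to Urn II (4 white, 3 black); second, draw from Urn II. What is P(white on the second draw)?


P(transfer white) = 7/12; P(transfer black) = 5/12
If white transferred: Urn II has 5 white of 8, so P(white|white moved) = 5/8
If black transferred: Urn II has 4 white of 8, so P(white|black moved) = 1/2
By total probability: P(white) = 7/12*5/8 + 5/12*1/2 = 55/96

55/96


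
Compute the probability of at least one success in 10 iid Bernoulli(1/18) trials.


P(at least one) = 1 - P(none)
P(none) = (1 - 1/18)^10 = (17/18)^10 = 2015993900449/3570467226624
P(at least one) = 1 - 2015993900449/3570467226624 = 1554473326175/3570467226624

1554473326175/3570467226624


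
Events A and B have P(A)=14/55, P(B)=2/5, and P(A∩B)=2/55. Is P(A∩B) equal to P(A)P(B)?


P(A)*P(B) = 14/55*2/5 = 28/275
P(A∩B) = 2/55 != 28/275, so not independent

No, A and B are not independent


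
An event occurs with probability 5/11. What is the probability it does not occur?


P(A') = 1 - P(A) = 1 - 5/11 = 6/11

6/11


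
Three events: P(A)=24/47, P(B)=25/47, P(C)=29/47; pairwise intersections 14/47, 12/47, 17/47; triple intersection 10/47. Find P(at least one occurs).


P(A∪B∪C) = P(A)+P(B)+P(C) - P(AB)-P(AC)-P(BC) + P(ABC)
= 24/47+25/47+29/47 - 14/47-12/47-17/47 + 10/47
= 45/47

45/47


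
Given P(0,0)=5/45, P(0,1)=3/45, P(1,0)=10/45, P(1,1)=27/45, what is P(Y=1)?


P(Y=1) = P(0,1)+P(1,1) = 3/45 + 27/45 = 30/45 = 2/3

2/3


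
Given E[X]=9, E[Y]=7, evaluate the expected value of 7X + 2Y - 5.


E[7X + 2Y - 5] = 7*E[X] + 2*E[Y] - 5
= (7)*(9) + (2)*(7) + (-5)
= 63 + 14 - 5 = 72

72


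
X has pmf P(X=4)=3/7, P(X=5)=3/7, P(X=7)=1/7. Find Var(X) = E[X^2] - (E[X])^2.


E[X] = 34/7, E[X^2] = 172/7
Var(X) = E[X^2] - (E[X])^2 = 172/7 - (34/7)^2 = 48/49

48/49


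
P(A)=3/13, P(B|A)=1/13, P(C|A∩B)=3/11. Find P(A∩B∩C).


P(A∩B∩C) = P(A) * P(B|A) * P(C|A∩B)
= 3/13 * 1/13 * 3/11
= 3/169 * 3/11 = 9/1859

9/1859


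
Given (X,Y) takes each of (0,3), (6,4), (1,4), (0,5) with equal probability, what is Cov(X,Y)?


E[X]=7/4, E[Y]=4, E[XY]=7
Cov(X,Y) = E[XY] - E[X]E[Y] = 7 - 7/4*4 = 0

0


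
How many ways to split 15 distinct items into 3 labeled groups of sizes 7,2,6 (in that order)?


15! = 1307674368000
Denominator: 7!=5040 * 2!=2 * 6!=720
Coefficient = 1307674368000 / 7257600 = 180180

180180


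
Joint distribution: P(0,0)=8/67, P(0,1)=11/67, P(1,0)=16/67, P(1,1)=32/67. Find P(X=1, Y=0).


Read from table: P(X=1, Y=0) = 16/67

16/67


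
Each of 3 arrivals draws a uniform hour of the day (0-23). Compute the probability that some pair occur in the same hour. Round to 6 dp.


P(all different) = prod((24-i)/24 for i=0..2) = 0.878472
P(at least one match) = 1 - 0.878472 = 0.121528

0.121528


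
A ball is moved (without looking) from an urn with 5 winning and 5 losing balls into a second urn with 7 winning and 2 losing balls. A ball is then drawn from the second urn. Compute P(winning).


P(transfer winning) = 5/10 = 1/2; P(transfer losing) = 1/2
If winning transferred: Urn II has 8 winning of 10, so P(winning|winning moved) = 4/5
If losing transferred: Urn II has 7 winning of 10, so P(winning|losing moved) = 7/10
By total probability: P(winning) = 1/2*4/5 + 1/2*7/10 = 3/4

3/4


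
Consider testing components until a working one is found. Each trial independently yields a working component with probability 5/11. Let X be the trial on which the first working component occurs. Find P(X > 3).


P(X > 3) = P(first 3 trials all fail) = (1-p)^3 = (6/11)^3 = 216/1331

216/1331


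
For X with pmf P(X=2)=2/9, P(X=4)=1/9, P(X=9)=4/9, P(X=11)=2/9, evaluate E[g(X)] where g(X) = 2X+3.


E[2X+3] = sum(g(x)*P(x))
= 7*2/9 + 11*1/9 + 21*4/9 + 25*2/9
= 53/3

53/3


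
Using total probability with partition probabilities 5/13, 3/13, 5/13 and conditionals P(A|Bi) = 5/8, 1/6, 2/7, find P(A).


P(A) = P(A|B1)P(B1) + P(A|B2)P(B2) + P(A|B3)P(B3)
= 5/8*5/13 + 1/6*3/13 + 2/7*5/13
= 25/104 + 1/26 + 10/91 = 283/728

283/728


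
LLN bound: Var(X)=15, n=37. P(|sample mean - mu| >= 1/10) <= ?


Var(Xbar) = Var(X)/n = 15/37
Chebyshev: P(|Xbar-mu| >= 1/10) <= Var(Xbar)/(1/10)^2 = (15/37)/(1/100) = 1500/37
Bound exceeds 1, so trivial bound: 1

1


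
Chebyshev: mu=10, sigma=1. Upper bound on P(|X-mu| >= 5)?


k = 5/1 = 5
Chebyshev: P(|X-mu| >= k*sigma) <= 1/k^2 = 1/5^2 = 1/25

1/25


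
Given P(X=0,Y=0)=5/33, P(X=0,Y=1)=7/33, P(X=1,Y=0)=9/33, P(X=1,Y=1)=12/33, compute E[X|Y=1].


P(Y=1) = 19/33
E[X|Y=1] = (0*7 + 1*12)/19 = 12/19

12/19


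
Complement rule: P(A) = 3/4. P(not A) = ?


P(A') = 1 - P(A) = 1 - 3/4 = 1/4

1/4


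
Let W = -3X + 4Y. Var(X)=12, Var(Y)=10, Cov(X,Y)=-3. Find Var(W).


Var(-3X + 4Y) = (-3)^2*Var(X) + 4^2*Var(Y) + 2*(-3)*4*Cov(X,Y)
= 9*12 + 16*10 - 24*(-3)
= 108 + 160 + 72 = 340

340


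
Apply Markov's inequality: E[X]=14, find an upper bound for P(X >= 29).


Markov: P(X >= a) <= E[X]/a
P(X >= 29) <= 14/29

14/29


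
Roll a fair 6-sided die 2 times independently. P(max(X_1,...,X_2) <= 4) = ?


P(max <= 4) = P(all X_i <= 4) = (P(X_1 <= 4))^2
= (4/6)^2 = (2/3)^2 = 4/9

4/9


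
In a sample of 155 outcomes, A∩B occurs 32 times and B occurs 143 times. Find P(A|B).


P(A|B) = P(A∩B)/P(B) = (32/155)/(143/155) = 32/143

32/143


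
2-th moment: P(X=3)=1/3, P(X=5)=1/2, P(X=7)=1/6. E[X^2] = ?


E[X^2] = sum(x^2 * P(x))
= 9*1/3 + 25*1/2 + 49*1/6
= 71/3

71/3


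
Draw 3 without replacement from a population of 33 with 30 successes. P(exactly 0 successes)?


P(X=0) = C(30,0)*C(3,3) / C(33,3)
= 1*1 / 5456
= 1/5456

1/5456


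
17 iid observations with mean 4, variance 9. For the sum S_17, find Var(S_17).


By independence, Var(S_n) = n*Var(X_1) = 17*9 = 153

153


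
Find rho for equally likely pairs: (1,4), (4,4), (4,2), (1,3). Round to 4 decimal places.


Cov(X,Y) = -0.3750, Var(X) = 2.2500, Var(Y) = 0.6875
rho = Cov/(sqrt(VarX)*sqrt(VarY)) = -0.3015

-0.3015


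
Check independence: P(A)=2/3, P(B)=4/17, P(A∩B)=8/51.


P(A)*P(B) = 2/3*4/17 = 8/51
P(A∩B) = 8/51, which equals P(A)P(B), so independent

Yes, A and B are independent


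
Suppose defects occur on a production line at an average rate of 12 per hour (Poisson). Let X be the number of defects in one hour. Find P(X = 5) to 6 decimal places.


P(X=5) = e^(-12) * 12^5 / 5!
≈ 0.000006144212353 * 248832 / 120
≈ 0.012741

0.012741


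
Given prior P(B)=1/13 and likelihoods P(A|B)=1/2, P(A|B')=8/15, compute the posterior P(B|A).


P(A) = P(A|B)P(B) + P(A|B')P(B') = 1/2*1/13 + 8/15*12/13 = 69/130
P(B|A) = P(A|B)P(B)/P(A) = (1/26)/(69/130) = 5/69

5/69


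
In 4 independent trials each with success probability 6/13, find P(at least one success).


P(at least one) = 1 - P(none)
P(none) = (1 - 6/13)^4 = (7/13)^4 = 2401/28561
P(at least one) = 1 - 2401/28561 = 26160/28561

26160/28561


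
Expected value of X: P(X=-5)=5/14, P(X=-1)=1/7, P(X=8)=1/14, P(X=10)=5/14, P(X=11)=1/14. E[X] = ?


E[X] = sum(x * P(x))
= -5*5/14 - 1*1/7 + 8*1/14 + 10*5/14 + 11*1/14
= 3

3


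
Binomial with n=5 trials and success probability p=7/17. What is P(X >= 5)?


P(X>=5) = P(X=5)
= 16807/1419857
= 16807/1419857

16807/1419857


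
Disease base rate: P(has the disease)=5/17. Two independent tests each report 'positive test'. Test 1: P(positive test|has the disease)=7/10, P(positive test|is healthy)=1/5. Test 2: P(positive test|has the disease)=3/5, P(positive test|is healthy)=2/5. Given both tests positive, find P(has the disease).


After test 1: P(+) = 7/10*5/17 + 1/5*12/17 = 59/170
P(B|+) = (7/34)/(59/170) = 35/59
After test 2 (use post1 as new prior): P(+) = 3/5*35/59 + 2/5*24/59 = 153/295
P(B|+,+) = (21/59)/(153/295) = 35/51

35/51


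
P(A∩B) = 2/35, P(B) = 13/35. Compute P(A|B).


P(A|B) = P(A∩B)/P(B) = (2/35)/(13/35) = 2/13

2/13


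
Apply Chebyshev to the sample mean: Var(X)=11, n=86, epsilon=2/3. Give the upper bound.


Var(Xbar) = Var(X)/n = 11/86
Chebyshev: P(|Xbar-mu| >= 2/3) <= Var(Xbar)/(2/3)^2 = (11/86)/(4/9) = 99/344

99/344


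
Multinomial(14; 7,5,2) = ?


14! = 87178291200
Denominator: 7!=5040 * 5!=120 * 2!=2
Coefficient = 87178291200 / 1209600 = 72072

72072


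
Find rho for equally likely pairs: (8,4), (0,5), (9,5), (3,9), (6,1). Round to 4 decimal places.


Cov(X,Y) = -2.9600, Var(X) = 10.9600, Var(Y) = 6.5600
rho = Cov/(sqrt(VarX)*sqrt(VarY)) = -0.3491

-0.3491


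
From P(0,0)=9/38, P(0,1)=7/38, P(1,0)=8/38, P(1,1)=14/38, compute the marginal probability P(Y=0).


P(Y=0) = P(0,0)+P(1,0) = 9/38 + 8/38 = 17/38

17/38


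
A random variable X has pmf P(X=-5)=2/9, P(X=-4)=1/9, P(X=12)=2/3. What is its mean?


E[X] = sum(x * P(x))
= -5*2/9 - 4*1/9 + 12*2/3
= 58/9

58/9


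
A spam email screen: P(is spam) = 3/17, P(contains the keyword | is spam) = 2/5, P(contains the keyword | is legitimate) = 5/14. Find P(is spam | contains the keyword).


P(A) = P(A|B)P(B) + P(A|B')P(B') = 2/5*3/17 + 5/14*14/17 = 31/85
P(B|A) = P(A|B)P(B)/P(A) = (6/85)/(31/85) = 6/31

6/31


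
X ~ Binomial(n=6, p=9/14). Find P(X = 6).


P(X=6) = C(6,6) * p^6 * (1-p)^0
= 1 * 531441/7529536 * 1
= 531441/7529536

531441/7529536


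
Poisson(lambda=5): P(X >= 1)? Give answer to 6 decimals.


P(X>=1) = 1 - P(X<=0) = 1 - (e^(-5)*5^0/0!)
≈ 1 - 0.0067379470 = 0.9932620530
≈ 0.993262

0.993262


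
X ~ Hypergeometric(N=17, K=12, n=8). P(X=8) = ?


P(X=8) = C(12,8)*C(5,0) / C(17,8)
= 495*1 / 24310
= 495/24310 = 9/442

9/442


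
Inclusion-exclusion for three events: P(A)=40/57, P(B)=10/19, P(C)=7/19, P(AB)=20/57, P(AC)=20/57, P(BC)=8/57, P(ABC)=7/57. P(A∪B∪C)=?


P(A∪B∪C) = P(A)+P(B)+P(C) - P(AB)-P(AC)-P(BC) + P(ABC)
= 40/57+10/19+7/19 - 20/57-20/57-8/57 + 7/57
= 50/57

50/57


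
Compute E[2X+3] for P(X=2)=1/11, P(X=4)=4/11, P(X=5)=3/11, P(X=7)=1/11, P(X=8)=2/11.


E[2X+3] = sum(g(x)*P(x))
= 7*1/11 + 11*4/11 + 13*3/11 + 17*1/11 + 19*2/11
= 145/11

145/11


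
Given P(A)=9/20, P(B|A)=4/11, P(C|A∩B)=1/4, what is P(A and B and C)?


P(A∩B∩C) = P(A) * P(B|A) * P(C|A∩B)
= 9/20 * 4/11 * 1/4
= 9/55 * 1/4 = 9/220

9/220


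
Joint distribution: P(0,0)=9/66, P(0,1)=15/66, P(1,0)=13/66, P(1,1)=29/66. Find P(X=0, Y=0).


Read from table: P(X=0, Y=0) = 9/66 = 3/22

3/22


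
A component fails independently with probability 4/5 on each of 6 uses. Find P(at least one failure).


P(at least one) = 1 - P(none)
P(none) = (1 - 4/5)^6 = (1/5)^6 = 1/15625
P(at least one) = 1 - 1/15625 = 15624/15625

15624/15625


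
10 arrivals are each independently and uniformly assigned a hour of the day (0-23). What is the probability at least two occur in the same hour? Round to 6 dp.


P(all different) = prod((24-i)/24 for i=0..9) = 0.112250
P(at least one match) = 1 - 0.112250 = 0.887750

0.887750


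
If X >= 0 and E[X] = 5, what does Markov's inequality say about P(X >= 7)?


Markov: P(X >= a) <= E[X]/a
P(X >= 7) <= 5/7

5/7


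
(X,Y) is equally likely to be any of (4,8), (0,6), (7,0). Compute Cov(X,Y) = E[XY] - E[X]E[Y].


E[X]=11/3, E[Y]=14/3, E[XY]=32/3
Cov(X,Y) = E[XY] - E[X]E[Y] = 32/3 - 11/3*14/3 = -58/9

-58/9


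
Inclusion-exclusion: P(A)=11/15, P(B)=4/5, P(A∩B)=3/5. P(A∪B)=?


P(A∪B) = P(A) + P(B) - P(A∩B)
= 11/15 + 4/5 - 3/5 = 14/15

14/15


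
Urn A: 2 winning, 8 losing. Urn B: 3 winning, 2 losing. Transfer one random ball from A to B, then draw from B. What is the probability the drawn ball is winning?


P(transfer winning) = 2/10 = 1/5; P(transfer losing) = 4/5
If winning transferred: Urn II has 4 winning of 6, so P(winning|winning moved) = 2/3
If losing transferred: Urn II has 3 winning of 6, so P(winning|losing moved) = 1/2
By total probability: P(winning) = 1/5*2/3 + 4/5*1/2 = 8/15

8/15


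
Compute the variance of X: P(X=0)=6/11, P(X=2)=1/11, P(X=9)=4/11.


E[X] = 38/11, E[X^2] = 328/11
Var(X) = E[X^2] - (E[X])^2 = 328/11 - (38/11)^2 = 2164/121

2164/121


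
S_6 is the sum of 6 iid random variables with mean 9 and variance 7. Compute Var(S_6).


By independence, Var(S_n) = n*Var(X_1) = 6*7 = 42

42


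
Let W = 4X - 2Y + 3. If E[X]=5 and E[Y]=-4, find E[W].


E[4X - 2Y + 3] = 4*E[X] - 2*E[Y] + 3
= (4)*(5) + (-2)*(-4) + (3)
= 20 + 8 + 3 = 31

31


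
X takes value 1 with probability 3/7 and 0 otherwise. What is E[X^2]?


For Bernoulli: X in {0,1}
E[X^2] = 0^2*(1-3/7) + 1^2*3/7 = 3/7

3/7


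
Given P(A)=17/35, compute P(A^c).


P(A') = 1 - P(A) = 1 - 17/35 = 18/35

18/35


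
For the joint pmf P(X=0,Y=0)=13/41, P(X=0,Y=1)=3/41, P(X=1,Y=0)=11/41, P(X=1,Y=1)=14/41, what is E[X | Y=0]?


P(Y=0) = 24/41
E[X|Y=0] = (0*13 + 1*11)/24 = 11/24

11/24


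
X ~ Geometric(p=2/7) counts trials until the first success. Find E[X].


For geometric (trials until first success), E[X] = 1/p = 1/(2/7) = 7/2

7/2


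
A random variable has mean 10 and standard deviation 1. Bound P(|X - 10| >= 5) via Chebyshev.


k = 5/1 = 5
Chebyshev: P(|X-mu| >= k*sigma) <= 1/k^2 = 1/5^2 = 1/25

1/25


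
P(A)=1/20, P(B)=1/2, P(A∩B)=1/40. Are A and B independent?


P(A)*P(B) = 1/20*1/2 = 1/40
P(A∩B) = 1/40, which equals P(A)P(B), so independent

Yes, A and B are independent


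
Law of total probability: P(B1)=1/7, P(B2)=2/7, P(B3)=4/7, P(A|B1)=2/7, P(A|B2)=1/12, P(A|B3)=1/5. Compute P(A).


P(A) = P(A|B1)P(B1) + P(A|B2)P(B2) + P(A|B3)P(B3)
= 2/7*1/7 + 1/12*2/7 + 1/5*4/7
= 2/49 + 1/42 + 4/35 = 263/1470

263/1470


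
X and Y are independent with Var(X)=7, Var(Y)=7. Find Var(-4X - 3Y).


Independence => Cov(X,Y)=0
Var(-4X - 3Y) = (-4)^2*Var(X) + (-3)^2*Var(Y)
= 16*7 + 9*7 = 175

175


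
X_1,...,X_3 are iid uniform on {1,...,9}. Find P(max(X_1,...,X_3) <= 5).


P(max <= 5) = P(all X_i <= 5) = (P(X_1 <= 5))^3
= (5/9)^3 = 125/729

125/729


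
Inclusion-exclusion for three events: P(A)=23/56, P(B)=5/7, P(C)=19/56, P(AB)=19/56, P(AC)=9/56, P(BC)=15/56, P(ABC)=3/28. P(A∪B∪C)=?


P(A∪B∪C) = P(A)+P(B)+P(C) - P(AB)-P(AC)-P(BC) + P(ABC)
= 23/56+5/7+19/56 - 19/56-9/56-15/56 + 3/28
= 45/56

45/56


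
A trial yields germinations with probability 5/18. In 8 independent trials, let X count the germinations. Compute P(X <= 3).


P(X<=3) = P(X=0) + P(X=1) + P(X=2) + P(X=3)
= 815730721/11019960576 + 313742585/1377495072 + 844691575/2754990144 + 324881375/1377495072
= 9303488701/11019960576

9303488701/11019960576


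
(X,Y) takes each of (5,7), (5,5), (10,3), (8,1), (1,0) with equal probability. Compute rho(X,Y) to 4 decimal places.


Cov(X,Y) = 1.0400, Var(X) = 9.3600, Var(Y) = 6.5600
rho = Cov/(sqrt(VarX)*sqrt(VarY)) = 0.1327

0.1327


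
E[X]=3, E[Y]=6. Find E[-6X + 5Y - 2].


E[-6X + 5Y - 2] = -6*E[X] + 5*E[Y] - 2
= (-6)*(3) + (5)*(6) + (-2)
= -18 + 30 - 2 = 10

10


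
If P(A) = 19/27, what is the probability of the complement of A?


P(A') = 1 - P(A) = 1 - 19/27 = 8/27

8/27


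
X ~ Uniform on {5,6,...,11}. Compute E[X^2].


E[X^2] = (1/7) * sum(x^2 for x=5..11)
= 476/7 = 68

68


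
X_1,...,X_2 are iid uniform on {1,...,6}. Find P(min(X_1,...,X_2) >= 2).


P(min >= 2) = P(all X_i >= 2) = (P(X_1 >= 2))^2
= (5/6)^2 = 25/36

25/36


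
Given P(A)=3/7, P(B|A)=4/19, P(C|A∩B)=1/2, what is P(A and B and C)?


P(A∩B∩C) = P(A) * P(B|A) * P(C|A∩B)
= 3/7 * 4/19 * 1/2
= 12/133 * 1/2 = 6/133

6/133


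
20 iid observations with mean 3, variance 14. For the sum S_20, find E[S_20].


E[S_n] = n*E[X_1] = 20*3 = 60

60


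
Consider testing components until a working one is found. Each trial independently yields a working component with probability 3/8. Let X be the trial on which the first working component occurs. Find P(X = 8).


P(X=8) = (1-p)^7 * p = (5/8)^7 * 3/8
= 78125/2097152 * 3/8 = 234375/16777216

234375/16777216


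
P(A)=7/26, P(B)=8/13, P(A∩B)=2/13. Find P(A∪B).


P(A∪B) = P(A) + P(B) - P(A∩B)
= 7/26 + 8/13 - 2/13 = 19/26

19/26


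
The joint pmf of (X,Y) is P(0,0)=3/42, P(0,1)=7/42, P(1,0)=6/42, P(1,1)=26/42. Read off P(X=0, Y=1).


Read from table: P(X=0, Y=1) = 7/42 = 1/6

1/6


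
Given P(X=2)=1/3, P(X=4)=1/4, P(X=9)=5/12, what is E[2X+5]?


E[2X+5] = sum(g(x)*P(x))
= 9*1/3 + 13*1/4 + 23*5/12
= 95/6

95/6


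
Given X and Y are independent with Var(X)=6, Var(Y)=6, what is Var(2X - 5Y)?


Independence => Cov(X,Y)=0
Var(2X - 5Y) = 2^2*Var(X) + (-5)^2*Var(Y)
= 4*6 + 25*6 = 174

174


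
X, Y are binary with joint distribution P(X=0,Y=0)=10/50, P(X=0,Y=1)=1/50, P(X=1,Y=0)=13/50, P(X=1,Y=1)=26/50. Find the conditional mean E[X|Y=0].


P(Y=0) = 23/50
E[X|Y=0] = (0*10 + 1*13)/23 = 13/23

13/23


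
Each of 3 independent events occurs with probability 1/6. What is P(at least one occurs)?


P(at least one) = 1 - P(none)
P(none) = (1 - 1/6)^3 = (5/6)^3 = 125/216
P(at least one) = 1 - 125/216 = 91/216

91/216


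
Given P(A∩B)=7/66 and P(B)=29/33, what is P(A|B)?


P(A|B) = P(A∩B)/P(B) = (7/66)/(58/66) = 7/58

7/58


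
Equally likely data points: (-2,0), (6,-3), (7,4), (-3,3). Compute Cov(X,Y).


E[X]=2, E[Y]=1, E[XY]=1/4
Cov(X,Y) = E[XY] - E[X]E[Y] = 1/4 - 2*1 = -7/4

-7/4


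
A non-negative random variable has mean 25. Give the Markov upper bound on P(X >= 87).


Markov: P(X >= a) <= E[X]/a
P(X >= 87) <= 25/87

25/87


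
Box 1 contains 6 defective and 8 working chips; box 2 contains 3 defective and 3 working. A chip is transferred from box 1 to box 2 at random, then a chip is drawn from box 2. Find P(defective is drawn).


P(transfer defective) = 6/14 = 3/7; P(transfer working) = 4/7
If defective transferred: Urn II has 4 defective of 7, so P(defective|defective moved) = 4/7
If working transferred: Urn II has 3 defective of 7, so P(defective|working moved) = 3/7
By total probability: P(defective) = 3/7*4/7 + 4/7*3/7 = 24/49

24/49


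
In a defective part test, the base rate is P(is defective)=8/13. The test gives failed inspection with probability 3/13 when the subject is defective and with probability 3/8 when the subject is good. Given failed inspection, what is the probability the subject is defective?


P(A) = P(A|B)P(B) + P(A|B')P(B') = 3/13*8/13 + 3/8*5/13 = 387/1352
P(B|A) = P(A|B)P(B)/P(A) = (24/169)/(387/1352) = 64/129

64/129


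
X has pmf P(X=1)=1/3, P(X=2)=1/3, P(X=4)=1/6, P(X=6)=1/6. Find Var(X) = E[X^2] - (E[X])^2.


E[X] = 8/3, E[X^2] = 31/3
Var(X) = E[X^2] - (E[X])^2 = 31/3 - (8/3)^2 = 29/9

29/9


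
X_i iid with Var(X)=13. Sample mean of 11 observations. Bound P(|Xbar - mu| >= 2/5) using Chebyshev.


Var(Xbar) = Var(X)/n = 13/11
Chebyshev: P(|Xbar-mu| >= 2/5) <= Var(Xbar)/(2/5)^2 = (13/11)/(4/25) = 325/44
Bound exceeds 1, so trivial bound: 1

1


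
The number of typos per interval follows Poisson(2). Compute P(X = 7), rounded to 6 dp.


P(X=7) = e^(-2) * 2^7 / 7!
≈ 0.1353352832 * 128 / 5040
≈ 0.003437

0.003437


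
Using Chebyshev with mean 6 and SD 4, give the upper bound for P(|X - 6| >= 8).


k = 8/4 = 2
Chebyshev: P(|X-mu| >= k*sigma) <= 1/k^2 = 1/2^2 = 1/4

1/4


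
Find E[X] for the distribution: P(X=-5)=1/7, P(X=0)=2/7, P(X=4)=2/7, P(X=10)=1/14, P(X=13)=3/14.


E[X] = sum(x * P(x))
= -5*1/7 + 0*2/7 + 4*2/7 + 10*1/14 + 13*3/14
= 55/14

55/14


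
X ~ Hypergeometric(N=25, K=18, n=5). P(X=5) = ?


P(X=5) = C(18,5)*C(7,0) / C(25,5)
= 8568*1 / 53130
= 8568/53130 = 204/1265

204/1265


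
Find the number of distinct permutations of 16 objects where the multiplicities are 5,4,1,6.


16! = 20922789888000
Denominator: 5!=120 * 4!=24 * 1!=1 * 6!=720
Coefficient = 20922789888000 / 2073600 = 10090080

10090080


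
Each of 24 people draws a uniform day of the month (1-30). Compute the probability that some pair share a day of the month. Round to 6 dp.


P(all different) = prod((30-i)/30 for i=0..23) = 0.000001
P(at least one match) = 1 - 0.000001 = 0.999999

0.999999


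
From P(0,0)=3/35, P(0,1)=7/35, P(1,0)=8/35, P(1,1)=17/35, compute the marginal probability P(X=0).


P(X=0) = P(0,0)+P(0,1) = 3/35 + 7/35 = 10/35 = 2/7

2/7


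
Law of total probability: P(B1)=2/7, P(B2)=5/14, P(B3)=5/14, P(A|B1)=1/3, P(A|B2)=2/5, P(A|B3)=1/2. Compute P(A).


P(A) = P(A|B1)P(B1) + P(A|B2)P(B2) + P(A|B3)P(B3)
= 1/3*2/7 + 2/5*5/14 + 1/2*5/14
= 2/21 + 1/7 + 5/28 = 5/12

5/12


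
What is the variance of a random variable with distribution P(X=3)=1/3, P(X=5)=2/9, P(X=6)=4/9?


E[X] = 43/9, E[X^2] = 221/9
Var(X) = E[X^2] - (E[X])^2 = 221/9 - (43/9)^2 = 140/81

140/81


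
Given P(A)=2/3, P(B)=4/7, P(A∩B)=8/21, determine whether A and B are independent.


P(A)*P(B) = 2/3*4/7 = 8/21
P(A∩B) = 8/21, which equals P(A)P(B), so independent

Yes, A and B are independent


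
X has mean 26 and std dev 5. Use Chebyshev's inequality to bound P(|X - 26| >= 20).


k = 20/5 = 4
Chebyshev: P(|X-mu| >= k*sigma) <= 1/k^2 = 1/4^2 = 1/16

1/16


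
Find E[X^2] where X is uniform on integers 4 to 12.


E[X^2] = (1/9) * sum(x^2 for x=4..12)
= 636/9 = 212/3

212/3


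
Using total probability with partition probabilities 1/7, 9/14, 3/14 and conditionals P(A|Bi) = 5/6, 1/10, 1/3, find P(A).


P(A) = P(A|B1)P(B1) + P(A|B2)P(B2) + P(A|B3)P(B3)
= 5/6*1/7 + 1/10*9/14 + 1/3*3/14
= 5/42 + 9/140 + 1/14 = 107/420

107/420


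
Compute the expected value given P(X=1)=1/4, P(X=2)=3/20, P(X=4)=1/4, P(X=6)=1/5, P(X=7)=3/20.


E[X] = sum(x * P(x))
= 1*1/4 + 2*3/20 + 4*1/4 + 6*1/5 + 7*3/20
= 19/5

19/5


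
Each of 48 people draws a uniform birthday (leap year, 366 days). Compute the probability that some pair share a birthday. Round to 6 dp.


P(all different) = prod((366-i)/366 for i=0..47) = 0.039768
P(at least one match) = 1 - 0.039768 = 0.960232

0.960232


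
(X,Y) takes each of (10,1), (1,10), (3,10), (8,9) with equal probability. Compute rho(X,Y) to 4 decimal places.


Cov(X,Y) = -10.7500, Var(X) = 13.2500, Var(Y) = 14.2500
rho = Cov/(sqrt(VarX)*sqrt(VarY)) = -0.7823

-0.7823


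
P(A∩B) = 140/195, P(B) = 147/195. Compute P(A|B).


P(A|B) = P(A∩B)/P(B) = (140/195)/(147/195) = 140/147 = 20/21

20/21


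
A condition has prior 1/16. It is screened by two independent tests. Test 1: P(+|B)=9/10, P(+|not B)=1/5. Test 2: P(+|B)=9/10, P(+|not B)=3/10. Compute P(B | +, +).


After test 1: P(+) = 9/10*1/16 + 1/5*15/16 = 39/160
P(B|+) = (9/160)/(39/160) = 3/13
After test 2 (use post1 as new prior): P(+) = 9/10*3/13 + 3/10*10/13 = 57/130
P(B|+,+) = (27/130)/(57/130) = 9/19

9/19


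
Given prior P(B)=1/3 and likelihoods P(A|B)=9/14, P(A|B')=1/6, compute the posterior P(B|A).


P(A) = P(A|B)P(B) + P(A|B')P(B') = 9/14*1/3 + 1/6*2/3 = 41/126
P(B|A) = P(A|B)P(B)/P(A) = (3/14)/(41/126) = 27/41

27/41


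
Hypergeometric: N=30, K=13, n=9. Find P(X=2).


P(X=2) = C(13,2)*C(17,7) / C(30,9)
= 78*19448 / 14307150
= 1516944/14307150 = 1768/16675

1768/16675


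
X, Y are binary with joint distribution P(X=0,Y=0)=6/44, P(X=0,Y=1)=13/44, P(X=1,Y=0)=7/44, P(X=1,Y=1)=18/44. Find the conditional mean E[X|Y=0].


P(Y=0) = 13/44
E[X|Y=0] = (0*6 + 1*7)/13 = 7/13

7/13


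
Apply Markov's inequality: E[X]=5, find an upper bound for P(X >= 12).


Markov: P(X >= a) <= E[X]/a
P(X >= 12) <= 5/12

5/12


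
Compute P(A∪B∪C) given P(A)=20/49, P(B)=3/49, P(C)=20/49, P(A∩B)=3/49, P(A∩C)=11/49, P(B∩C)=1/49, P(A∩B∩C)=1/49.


P(A∪B∪C) = P(A)+P(B)+P(C) - P(AB)-P(AC)-P(BC) + P(ABC)
= 20/49+3/49+20/49 - 3/49-11/49-1/49 + 1/49
= 29/49

29/49


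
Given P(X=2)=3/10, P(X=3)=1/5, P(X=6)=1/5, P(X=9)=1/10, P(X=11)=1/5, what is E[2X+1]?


E[2X+1] = sum(g(x)*P(x))
= 5*3/10 + 7*1/5 + 13*1/5 + 19*1/10 + 23*1/5
= 12

12


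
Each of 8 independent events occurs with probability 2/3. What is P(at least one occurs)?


P(at least one) = 1 - P(none)
P(none) = (1 - 2/3)^8 = (1/3)^8 = 1/6561
P(at least one) = 1 - 1/6561 = 6560/6561

6560/6561


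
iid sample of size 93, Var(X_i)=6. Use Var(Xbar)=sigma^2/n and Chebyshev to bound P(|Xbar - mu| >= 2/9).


Var(Xbar) = Var(X)/n = 6/93
Chebyshev: P(|Xbar-mu| >= 2/9) <= Var(Xbar)/(2/9)^2 = (2/31)/(4/81) = 81/62
Bound exceeds 1, so trivial bound: 1

1


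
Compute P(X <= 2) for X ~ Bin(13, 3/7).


P(X<=2) = P(X=0) + P(X=1) + P(X=2)
= 67108864/96889010407 + 654311424/96889010407 + 2944401408/96889010407
= 3665821696/96889010407

3665821696/96889010407


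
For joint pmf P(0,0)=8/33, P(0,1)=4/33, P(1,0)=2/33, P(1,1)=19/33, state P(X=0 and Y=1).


Read from table: P(X=0, Y=1) = 4/33

4/33


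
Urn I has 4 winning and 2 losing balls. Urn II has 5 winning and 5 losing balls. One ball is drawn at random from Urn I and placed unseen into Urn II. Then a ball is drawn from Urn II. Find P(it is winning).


P(transfer winning) = 4/6 = 2/3; P(transfer losing) = 1/3
If winning transferred: Urn II has 6 winning of 11, so P(winning|winning moved) = 6/11
If losing transferred: Urn II has 5 winning of 11, so P(winning|losing moved) = 5/11
By total probability: P(winning) = 2/3*6/11 + 1/3*5/11 = 17/33

17/33


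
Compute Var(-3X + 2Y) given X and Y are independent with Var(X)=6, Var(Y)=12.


Independence => Cov(X,Y)=0
Var(-3X + 2Y) = (-3)^2*Var(X) + 2^2*Var(Y)
= 9*6 + 4*12 = 102

102


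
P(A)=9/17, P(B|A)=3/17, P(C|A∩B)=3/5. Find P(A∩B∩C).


P(A∩B∩C) = P(A) * P(B|A) * P(C|A∩B)
= 9/17 * 3/17 * 3/5
= 27/289 * 3/5 = 81/1445

81/1445


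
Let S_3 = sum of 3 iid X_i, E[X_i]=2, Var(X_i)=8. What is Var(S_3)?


By independence, Var(S_n) = n*Var(X_1) = 3*8 = 24

24


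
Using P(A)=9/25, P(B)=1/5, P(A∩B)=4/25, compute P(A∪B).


P(A∪B) = P(A) + P(B) - P(A∩B)
= 9/25 + 1/5 - 4/25 = 2/5

2/5


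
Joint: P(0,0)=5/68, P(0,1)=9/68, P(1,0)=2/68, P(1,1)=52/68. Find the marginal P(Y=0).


P(Y=0) = P(0,0)+P(1,0) = 5/68 + 2/68 = 7/68

7/68


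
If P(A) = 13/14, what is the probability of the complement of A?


P(A') = 1 - P(A) = 1 - 13/14 = 1/14

1/14


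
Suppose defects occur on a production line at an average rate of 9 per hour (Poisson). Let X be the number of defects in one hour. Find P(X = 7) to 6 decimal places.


P(X=7) = e^(-9) * 9^7 / 7!
≈ 0.0001234098041 * 4782969 / 5040
≈ 0.117116

0.117116


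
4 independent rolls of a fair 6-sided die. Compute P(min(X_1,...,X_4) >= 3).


P(min >= 3) = P(all X_i >= 3) = (P(X_1 >= 3))^4
= (4/6)^4 = (2/3)^4 = 16/81

16/81


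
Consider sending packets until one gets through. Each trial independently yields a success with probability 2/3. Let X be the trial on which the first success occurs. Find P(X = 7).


P(X=7) = (1-p)^6 * p = (1/3)^6 * 2/3
= 1/729 * 2/3 = 2/2187

2/2187


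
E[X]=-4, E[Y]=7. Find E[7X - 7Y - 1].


E[7X - 7Y - 1] = 7*E[X] - 7*E[Y] - 1
= (7)*(-4) + (-7)*(7) + (-1)
= -28 - 49 - 1 = -78

-78


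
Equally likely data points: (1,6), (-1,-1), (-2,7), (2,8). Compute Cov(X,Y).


E[X]=0, E[Y]=5, E[XY]=9/4
Cov(X,Y) = E[XY] - E[X]E[Y] = 9/4 - 0*5 = 9/4

9/4


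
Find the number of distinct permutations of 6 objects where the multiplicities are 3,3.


6! = 720
Denominator: 3!=6 * 3!=6
Coefficient = 720 / 36 = 20

20


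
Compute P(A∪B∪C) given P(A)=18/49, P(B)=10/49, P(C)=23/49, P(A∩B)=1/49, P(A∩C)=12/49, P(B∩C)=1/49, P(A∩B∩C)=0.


P(A∪B∪C) = P(A)+P(B)+P(C) - P(AB)-P(AC)-P(BC) + P(ABC)
= 18/49+10/49+23/49 - 1/49-12/49-1/49 + 0
= 37/49

37/49


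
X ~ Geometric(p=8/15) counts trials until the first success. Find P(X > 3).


P(X > 3) = P(first 3 trials all fail) = (1-p)^3 = (7/15)^3 = 343/3375

343/3375


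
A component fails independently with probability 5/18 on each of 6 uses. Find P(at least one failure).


P(at least one) = 1 - P(none)
P(none) = (1 - 5/18)^6 = (13/18)^6 = 4826809/34012224
P(at least one) = 1 - 4826809/34012224 = 29185415/34012224

29185415/34012224
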